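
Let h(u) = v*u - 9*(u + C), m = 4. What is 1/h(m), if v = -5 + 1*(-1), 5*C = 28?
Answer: -5/552 ≈ -0.0090580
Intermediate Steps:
C = 28/5 (C = (⅕)*28 = 28/5 ≈ 5.6000)
v = -6 (v = -5 - 1 = -6)
h(u) = -252/5 - 15*u (h(u) = -6*u - 9*(u + 28/5) = -6*u - 9*(28/5 + u) = -6*u + (-252/5 - 9*u) = -252/5 - 15*u)
1/h(m) = 1/(-252/5 - 15*4) = 1/(-252/5 - 60) = 1/(-552/5) = -5/552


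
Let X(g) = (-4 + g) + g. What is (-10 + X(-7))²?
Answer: 784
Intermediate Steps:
X(g) = -4 + 2*g
(-10 + X(-7))² = (-10 + (-4 + 2*(-7)))² = (-10 + (-4 - 14))² = (-10 - 18)² = (-28)² = 784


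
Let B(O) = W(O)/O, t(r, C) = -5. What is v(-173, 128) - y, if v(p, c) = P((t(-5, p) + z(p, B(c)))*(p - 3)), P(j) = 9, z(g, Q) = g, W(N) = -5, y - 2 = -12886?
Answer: 12893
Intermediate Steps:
y = -12884 (y = 2 - 12886 = -12884)
B(O) = -5/O
v(p, c) = 9
v(-173, 128) - y = 9 - 1*(-12884) = 9 + 12884 = 12893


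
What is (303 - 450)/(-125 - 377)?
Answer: 147/502 ≈ 0.29283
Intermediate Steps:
(303 - 450)/(-125 - 377) = -147/(-502) = -147*(-1/502) = 147/502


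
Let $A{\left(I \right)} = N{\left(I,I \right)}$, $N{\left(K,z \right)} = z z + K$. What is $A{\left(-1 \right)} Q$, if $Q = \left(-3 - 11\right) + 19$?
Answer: $0$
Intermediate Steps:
$Q = 5$ ($Q = \left(-3 - 11\right) + 19 = -14 + 19 = 5$)
$N{\left(K,z \right)} = K + z^{2}$ ($N{\left(K,z \right)} = z^{2} + K = K + z^{2}$)
$A{\left(I \right)} = I + I^{2}$
$A{\left(-1 \right)} Q = - (1 - 1) 5 = \left(-1\right) 0 \cdot 5 = 0 \cdot 5 = 0$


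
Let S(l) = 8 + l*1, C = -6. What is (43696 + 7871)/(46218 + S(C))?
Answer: 51567/46220 ≈ 1.1157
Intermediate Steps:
S(l) = 8 + l
(43696 + 7871)/(46218 + S(C)) = (43696 + 7871)/(46218 + (8 - 6)) = 51567/(46218 + 2) = 51567/46220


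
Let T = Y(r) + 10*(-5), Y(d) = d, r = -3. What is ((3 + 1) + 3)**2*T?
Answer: -2597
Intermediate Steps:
T = -53 (T = -3 + 10*(-5) = -3 - 50 = -53)
((3 + 1) + 3)**2*T = ((3 + 1) + 3)**2*(-53) = (4 + 3)**2*(-53) = 7**2*(-53) = 49*(-53) = -2597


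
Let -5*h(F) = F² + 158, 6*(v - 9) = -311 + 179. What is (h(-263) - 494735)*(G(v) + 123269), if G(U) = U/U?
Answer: -62695171308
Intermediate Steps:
v = -13 (v = 9 + (-311 + 179)/6 = 9 + (⅙)*(-132) = 9 - 22 = -13)
G(U) = 1
h(F) = -158/5 - F²/5 (h(F) = -(F² + 158)/5 = -(158 + F²)/5 = -158/5 - F²/5)
(h(-263) - 494735)*(G(v) + 123269) = ((-158/5 - ⅕*(-263)²) - 494735)*(1 + 123269) = ((-158/5 - ⅕*69169) - 494735)*123270 = ((-158/5 - 69169/5) - 494735)*123270 = (-69327/5 - 494735)*123270 = -2543002/5*123270 = -62695171308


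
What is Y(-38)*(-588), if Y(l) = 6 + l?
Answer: 18816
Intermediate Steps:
Y(-38)*(-588) = (6 - 38)*(-588) = -32*(-588) = 18816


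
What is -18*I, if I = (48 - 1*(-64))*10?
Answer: -20160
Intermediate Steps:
I = 1120 (I = (48 + 64)*10 = 112*10 = 1120)
-18*I = -18*1120 = -20160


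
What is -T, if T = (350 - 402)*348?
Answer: 18096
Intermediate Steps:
T = -18096 (T = -52*348 = -18096)
-T = -1*(-18096) = 18096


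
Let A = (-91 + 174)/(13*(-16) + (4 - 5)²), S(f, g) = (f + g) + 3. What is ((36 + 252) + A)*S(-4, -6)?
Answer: -416731/207 ≈ -2013.2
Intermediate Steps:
S(f, g) = 3 + f + g
A = -83/207 (A = 83/(-208 + (-1)²) = 83/(-208 + 1) = 83/(-207) = 83*(-1/207) = -83/207 ≈ -0.40097)
((36 + 252) + A)*S(-4, -6) = ((36 + 252) - 83/207)*(3 - 4 - 6) = (288 - 83/207)*(-7) = (59533/207)*(-7) = -416731/207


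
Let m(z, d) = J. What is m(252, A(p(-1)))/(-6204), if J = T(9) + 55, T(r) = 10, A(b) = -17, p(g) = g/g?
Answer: -65/6204 ≈ -0.010477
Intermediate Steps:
p(g) = 1
J = 65 (J = 10 + 55 = 65)
m(z, d) = 65
m(252, A(p(-1)))/(-6204) = 65/(-6204) = 65*(-1/6204) = -65/6204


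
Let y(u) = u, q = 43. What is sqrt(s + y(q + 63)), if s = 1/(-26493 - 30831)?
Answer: 7*sqrt(1777144317)/28662 ≈ 10.296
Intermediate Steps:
s = -1/57324 (s = 1/(-57324) = -1/57324 ≈ -1.7445e-5)
sqrt(s + y(q + 63)) = sqrt(-1/57324 + (43 + 63)) = sqrt(-1/57324 + 106) = sqrt(6076343/57324) = 7*sqrt(1777144317)/28662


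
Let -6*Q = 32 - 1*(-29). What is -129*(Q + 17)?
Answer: -1763/2 ≈ -881.50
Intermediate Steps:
Q = -61/6 (Q = -(32 - 1*(-29))/6 = -(32 + 29)/6 = -⅙*61 = -61/6 ≈ -10.167)
-129*(Q + 17) = -129*(-61/6 + 17) = -129*41/6 = -1763/2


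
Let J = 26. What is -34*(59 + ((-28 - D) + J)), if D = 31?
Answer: -884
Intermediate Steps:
-34*(59 + ((-28 - D) + J)) = -34*(59 + ((-28 - 1*31) + 26)) = -34*(59 + ((-28 - 31) + 26)) = -34*(59 + (-59 + 26)) = -34*(59 - 33) = -34*26 = -884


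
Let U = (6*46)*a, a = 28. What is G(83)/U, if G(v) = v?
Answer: 83/7728 ≈ 0.010740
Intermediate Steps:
U = 7728 (U = (6*46)*28 = 276*28 = 7728)
G(83)/U = 83/7728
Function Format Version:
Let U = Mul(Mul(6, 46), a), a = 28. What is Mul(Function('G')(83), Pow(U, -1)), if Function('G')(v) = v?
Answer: Rational(83, 7728) ≈ 0.010740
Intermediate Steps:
U = 7728 (U = Mul(Mul(6, 46), 28) = Mul(276, 28) = 7728)
Mul(Function('G')(83), Pow(U, -1)) = Mul(83, Pow(7728, -1)) = Mul(83, Rational(1, 7728)) = Rational(83, 7728)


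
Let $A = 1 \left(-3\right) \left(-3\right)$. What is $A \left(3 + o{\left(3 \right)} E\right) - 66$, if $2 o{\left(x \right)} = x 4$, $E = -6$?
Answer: $-363$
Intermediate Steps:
$o{\left(x \right)} = 2 x$ ($o{\left(x \right)} = \frac{x 4}{2} = \frac{4 x}{2} = 2 x$)
$A = 9$ ($A = \left(-3\right) \left(-3\right) = 9$)
$A \left(3 + o{\left(3 \right)} E\right) - 66 = 9 \left(3 + 2 \cdot 3 \left(-6\right)\right) - 66 = 9 \left(3 + 6 \left(-6\right)\right) - 66 = 9 \left(3 - 36\right) - 66 = 9 \left(-33\right) - 66 = -297 - 66 = -363$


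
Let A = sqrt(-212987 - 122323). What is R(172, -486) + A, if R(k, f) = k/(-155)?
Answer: -172/155 + I*sqrt(335310) ≈ -1.1097 + 579.06*I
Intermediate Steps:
R(k, f) = -k/155 (R(k, f) = k*(-1/155) = -k/155)
A = I*sqrt(335310) (A = sqrt(-335310) = I*sqrt(335310) ≈ 579.06*I)
R(172, -486) + A = -1/155*172 + I*sqrt(335310) = -172/155 + I*sqrt(335310)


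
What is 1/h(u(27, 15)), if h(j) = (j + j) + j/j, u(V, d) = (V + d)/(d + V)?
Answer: ⅓ ≈ 0.33333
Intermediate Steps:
u(V, d) = 1 (u(V, d) = (V + d)/(V + d) = 1)
h(j) = 1 + 2*j (h(j) = 2*j + 1 = 1 + 2*j)
1/h(u(27, 15)) = 1/(1 + 2*1) = 1/(1 + 2) = 1/3 = ⅓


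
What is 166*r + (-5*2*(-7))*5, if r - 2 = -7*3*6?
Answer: -20234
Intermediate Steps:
r = -124 (r = 2 - 7*3*6 = 2 - 21*6 = 2 - 126 = -124)
166*r + (-5*2*(-7))*5 = 166*(-124) + (-5*2*(-7))*5 = -20584 - 10*(-7)*5 = -20584 + 70*5 = -20584 + 350 = -20234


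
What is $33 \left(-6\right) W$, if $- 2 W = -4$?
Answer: $-396$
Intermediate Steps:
$W = 2$ ($W = \left(- \frac{1}{2}\right) \left(-4\right) = 2$)
$33 \left(-6\right) W = 33 \left(-6\right) 2 = \left(-198\right) 2 = -396$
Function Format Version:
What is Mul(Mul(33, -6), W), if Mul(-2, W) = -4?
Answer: -396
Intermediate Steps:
W = 2 (W = Mul(Rational(-1, 2), -4) = 2)
Mul(Mul(33, -6), W) = Mul(Mul(33, -6), 2) = Mul(-198, 2) = -396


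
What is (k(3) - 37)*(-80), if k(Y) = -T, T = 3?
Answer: 3200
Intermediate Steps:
k(Y) = -3 (k(Y) = -1*3 = -3)
(k(3) - 37)*(-80) = (-3 - 37)*(-80) = -40*(-80) = 3200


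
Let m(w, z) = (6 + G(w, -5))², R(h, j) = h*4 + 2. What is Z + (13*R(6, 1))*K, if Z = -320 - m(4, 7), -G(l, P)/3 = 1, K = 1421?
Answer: 479969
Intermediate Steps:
R(h, j) = 2 + 4*h (R(h, j) = 4*h + 2 = 2 + 4*h)
G(l, P) = -3 (G(l, P) = -3*1 = -3)
m(w, z) = 9 (m(w, z) = (6 - 3)² = 3² = 9)
Z = -329 (Z = -320 - 1*9 = -320 - 9 = -329)
Z + (13*R(6, 1))*K = -329 + (13*(2 + 4*6))*1421 = -329 + (13*(2 + 24))*1421 = -329 + (13*26)*1421 = -329 + 338*1421 = -329 + 480298 = 479969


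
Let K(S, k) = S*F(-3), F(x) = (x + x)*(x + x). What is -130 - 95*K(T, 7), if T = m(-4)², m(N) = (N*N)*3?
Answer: -7879810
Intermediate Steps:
m(N) = 3*N² (m(N) = N²*3 = 3*N²)
F(x) = 4*x² (F(x) = (2*x)*(2*x) = 4*x²)
T = 2304 (T = (3*(-4)²)² = (3*16)² = 48² = 2304)
K(S, k) = 36*S (K(S, k) = S*(4*(-3)²) = S*(4*9) = S*36 = 36*S)
-130 - 95*K(T, 7) = -130 - 3420*2304 = -130 - 95*82944 = -130 - 7879680 = -7879810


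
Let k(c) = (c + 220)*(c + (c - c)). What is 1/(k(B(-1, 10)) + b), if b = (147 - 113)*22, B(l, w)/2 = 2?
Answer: 1/1644 ≈ 0.00060827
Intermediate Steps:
B(l, w) = 4 (B(l, w) = 2*2 = 4)
k(c) = c*(220 + c) (k(c) = (220 + c)*(c + 0) = (220 + c)*c = c*(220 + c))
b = 748 (b = 34*22 = 748)
1/(k(B(-1, 10)) + b) = 1/(4*(220 + 4) + 748) = 1/(4*224 + 748) = 1/(896 + 748) = 1/1644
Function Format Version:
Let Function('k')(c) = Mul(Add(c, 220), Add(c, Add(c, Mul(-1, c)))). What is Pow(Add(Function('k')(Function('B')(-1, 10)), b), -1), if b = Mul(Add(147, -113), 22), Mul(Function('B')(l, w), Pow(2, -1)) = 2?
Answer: Rational(1, 1644) ≈ 0.00060827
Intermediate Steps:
Function('B')(l, w) = 4 (Function('B')(l, w) = Mul(2, 2) = 4)
Function('k')(c) = Mul(c, Add(220, c)) (Function('k')(c) = Mul(Add(220, c), Add(c, 0)) = Mul(Add(220, c), c) = Mul(c, Add(220, c)))
b = 748 (b = Mul(34, 22) = 748)
Pow(Add(Function('k')(Function('B')(-1, 10)), b), -1) = Pow(Add(Mul(4, Add(220, 4)), 748), -1) = Pow(Add(Mul(4, 224), 748), -1) = Pow(Add(896, 748), -1) = Pow(1644, -1) = Rational(1, 1644)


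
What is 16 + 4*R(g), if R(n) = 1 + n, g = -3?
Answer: 8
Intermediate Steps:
16 + 4*R(g) = 16 + 4*(1 - 3) = 16 + 4*(-2) = 16 - 8 = 8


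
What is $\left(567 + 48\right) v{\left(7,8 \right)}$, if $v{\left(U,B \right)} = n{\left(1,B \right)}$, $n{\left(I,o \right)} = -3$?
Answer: $-1845$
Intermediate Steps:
$v{\left(U,B \right)} = -3$
$\left(567 + 48\right) v{\left(7,8 \right)} = \left(567 + 48\right) \left(-3\right) = 615 \left(-3\right) = -1845$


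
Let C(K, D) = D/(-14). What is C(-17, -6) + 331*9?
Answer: 20856/7 ≈ 2979.4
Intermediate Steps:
C(K, D) = -D/14 (C(K, D) = D*(-1/14) = -D/14)
C(-17, -6) + 331*9 = -1/14*(-6) + 331*9 = 3/7 + 2979 = 20856/7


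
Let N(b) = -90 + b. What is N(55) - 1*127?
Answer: -162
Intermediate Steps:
N(55) - 1*127 = (-90 + 55) - 1*127 = -35 - 127 = -162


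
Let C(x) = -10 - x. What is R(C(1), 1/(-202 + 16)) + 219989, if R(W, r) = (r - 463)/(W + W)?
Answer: 81843737/372 ≈ 2.2001e+5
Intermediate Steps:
R(W, r) = (-463 + r)/(2*W) (R(W, r) = (-463 + r)/((2*W)) = (-463 + r)*(1/(2*W)) = (-463 + r)/(2*W))
R(C(1), 1/(-202 + 16)) + 219989 = (-463 + 1/(-202 + 16))/(2*(-10 - 1*1)) + 219989 = (-463 + 1/(-186))/(2*(-10 - 1)) + 219989 = (½)*(-463 - 1/186)/(-11) + 219989 = (½)*(-1/11)*(-86119/186) + 219989 = 7829/372 + 219989 = 81843737/372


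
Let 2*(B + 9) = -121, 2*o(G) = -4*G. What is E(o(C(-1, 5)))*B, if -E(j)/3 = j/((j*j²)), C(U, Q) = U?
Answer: 417/8 ≈ 52.125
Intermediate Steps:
o(G) = -2*G (o(G) = (-4*G)/2 = -2*G)
E(j) = -3/j² (E(j) = -3*j/(j*j²) = -3*j/(j³) = -3*j/j³ = -3/j²)
B = -139/2 (B = -9 + (½)*(-121) = -9 - 121/2 = -139/2 ≈ -69.500)
E(o(C(-1, 5)))*B = -3/(-2*(-1))²*(-139/2) = -3/2²*(-139/2) = -3*¼*(-139/2) = -¾*(-139/2) = 417/8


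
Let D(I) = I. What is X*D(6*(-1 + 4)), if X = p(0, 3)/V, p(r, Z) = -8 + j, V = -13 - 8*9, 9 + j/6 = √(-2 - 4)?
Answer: 1116/85 - 108*I*√6/85 ≈ 13.129 - 3.1123*I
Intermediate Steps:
j = -54 + 6*I*√6 (j = -54 + 6*√(-2 - 4) = -54 + 6*√(-6) = -54 + 6*(I*√6) = -54 + 6*I*√6 ≈ -54.0 + 14.697*I)
V = -85 (V = -13 - 72 = -85)
p(r, Z) = -62 + 6*I*√6 (p(r, Z) = -8 + (-54 + 6*I*√6) = -62 + 6*I*√6)
X = 62/85 - 6*I*√6/85 (X = (-62 + 6*I*√6)/(-85) = (-62 + 6*I*√6)*(-1/85) = 62/85 - 6*I*√6/85 ≈ 0.72941 - 0.17291*I)
X*D(6*(-1 + 4)) = (62/85 - 6*I*√6/85)*(6*(-1 + 4)) = (62/85 - 6*I*√6/85)*(6*3) = (62/85 - 6*I*√6/85)*18 = 1116/85 - 108*I*√6/85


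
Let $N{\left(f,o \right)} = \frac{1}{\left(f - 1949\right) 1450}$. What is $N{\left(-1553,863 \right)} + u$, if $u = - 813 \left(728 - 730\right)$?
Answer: $\frac{8256665399}{5077900} \approx 1626.0$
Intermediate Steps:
$N{\left(f,o \right)} = \frac{1}{1450 \left(-1949 + f\right)}$ ($N{\left(f,o \right)} = \frac{1}{-1949 + f} \frac{1}{1450} = \frac{1}{1450 \left(-1949 + f\right)}$)
$u = 1626$ ($u = \left(-813\right) \left(-2\right) = 1626$)
$N{\left(-1553,863 \right)} + u = \frac{1}{1450 \left(-1949 - 1553\right)} + 1626 = \frac{1}{1450 \left(-3502\right)} + 1626 = \frac{1}{1450} \left(- \frac{1}{3502}\right) + 1626 = - \frac{1}{5077900} + 1626 = \frac{8256665399}{5077900}$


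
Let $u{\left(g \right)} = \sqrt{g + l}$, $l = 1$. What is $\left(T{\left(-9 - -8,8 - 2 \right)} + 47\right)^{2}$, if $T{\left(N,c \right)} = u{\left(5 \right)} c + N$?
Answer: $2332 + 552 \sqrt{6} \approx 3684.1$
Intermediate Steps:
$u{\left(g \right)} = \sqrt{1 + g}$ ($u{\left(g \right)} = \sqrt{g + 1} = \sqrt{1 + g}$)
$T{\left(N,c \right)} = N + c \sqrt{6}$ ($T{\left(N,c \right)} = \sqrt{1 + 5} c + N = \sqrt{6} c + N = c \sqrt{6} + N = N + c \sqrt{6}$)
$\left(T{\left(-9 - -8,8 - 2 \right)} + 47\right)^{2} = \left(\left(\left(-9 - -8\right) + \left(8 - 2\right) \sqrt{6}\right) + 47\right)^{2} = \left(\left(\left(-9 + 8\right) + \left(8 - 2\right) \sqrt{6}\right) + 47\right)^{2} = \left(\left(-1 + 6 \sqrt{6}\right) + 47\right)^{2} = \left(46 + 6 \sqrt{6}\right)^{2}$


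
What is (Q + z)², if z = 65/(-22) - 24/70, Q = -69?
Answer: 3099037561/592900 ≈ 5226.9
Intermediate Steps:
z = -2539/770 (z = 65*(-1/22) - 24*1/70 = -65/22 - 12/35 = -2539/770 ≈ -3.2974)
(Q + z)² = (-69 - 2539/770)² = (-55669/770)² = 3099037561/592900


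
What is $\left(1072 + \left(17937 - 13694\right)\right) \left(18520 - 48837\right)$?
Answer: $-161134855$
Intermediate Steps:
$\left(1072 + \left(17937 - 13694\right)\right) \left(18520 - 48837\right) = \left(1072 + 4243\right) \left(-30317\right) = 5315 \left(-30317\right) = -161134855$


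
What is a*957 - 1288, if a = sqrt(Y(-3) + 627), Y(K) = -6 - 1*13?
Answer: -1288 + 3828*sqrt(38) ≈ 22309.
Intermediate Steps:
Y(K) = -19 (Y(K) = -6 - 13 = -19)
a = 4*sqrt(38) (a = sqrt(-19 + 627) = sqrt(608) = 4*sqrt(38) ≈ 24.658)
a*957 - 1288 = (4*sqrt(38))*957 - 1288 = 3828*sqrt(38) - 1288 = -1288 + 3828*sqrt(38)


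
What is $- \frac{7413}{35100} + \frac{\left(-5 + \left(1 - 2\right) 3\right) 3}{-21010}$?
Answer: $- \frac{5163491}{24581700} \approx -0.21005$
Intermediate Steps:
$- \frac{7413}{35100} + \frac{\left(-5 + \left(1 - 2\right) 3\right) 3}{-21010} = \left(-7413\right) \frac{1}{35100} + \left(-5 - 3\right) 3 \left(- \frac{1}{21010}\right) = - \frac{2471}{11700} + \left(-5 - 3\right) 3 \left(- \frac{1}{21010}\right) = - \frac{2471}{11700} + \left(-8\right) 3 \left(- \frac{1}{21010}\right) = - \frac{2471}{11700} - - \frac{12}{10505} = - \frac{2471}{11700} + \frac{12}{10505} = - \frac{5163491}{24581700}$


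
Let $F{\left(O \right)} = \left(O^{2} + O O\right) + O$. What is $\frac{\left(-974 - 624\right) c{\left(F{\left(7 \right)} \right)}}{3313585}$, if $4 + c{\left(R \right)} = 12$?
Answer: $- \frac{12784}{3313585} \approx -0.0038581$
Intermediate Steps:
$F{\left(O \right)} = O + 2 O^{2}$ ($F{\left(O \right)} = \left(O^{2} + O^{2}\right) + O = 2 O^{2} + O = O + 2 O^{2}$)
$c{\left(R \right)} = 8$ ($c{\left(R \right)} = -4 + 12 = 8$)
$\frac{\left(-974 - 624\right) c{\left(F{\left(7 \right)} \right)}}{3313585} = \frac{\left(-974 - 624\right) 8}{3313585} = \left(-1598\right) 8 \cdot \frac{1}{3313585} = \left(-12784\right) \frac{1}{3313585} = - \frac{12784}{3313585}$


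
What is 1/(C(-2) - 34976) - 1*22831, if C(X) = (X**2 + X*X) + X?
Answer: -798400071/34970 ≈ -22831.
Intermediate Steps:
C(X) = X + 2*X**2 (C(X) = (X**2 + X**2) + X = 2*X**2 + X = X + 2*X**2)
1/(C(-2) - 34976) - 1*22831 = 1/(-2*(1 + 2*(-2)) - 34976) - 1*22831 = 1/(-2*(1 - 4) - 34976) - 22831 = 1/(-2*(-3) - 34976) - 22831 = 1/(6 - 34976) - 22831 = 1/(-34970) - 22831 = -1/34970 - 22831 = -798400071/34970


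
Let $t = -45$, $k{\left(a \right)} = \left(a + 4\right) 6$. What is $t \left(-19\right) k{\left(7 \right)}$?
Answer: $56430$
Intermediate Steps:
$k{\left(a \right)} = 24 + 6 a$ ($k{\left(a \right)} = \left(4 + a\right) 6 = 24 + 6 a$)
$t \left(-19\right) k{\left(7 \right)} = \left(-45\right) \left(-19\right) \left(24 + 6 \cdot 7\right) = 855 \left(24 + 42\right) = 855 \cdot 66 = 56430$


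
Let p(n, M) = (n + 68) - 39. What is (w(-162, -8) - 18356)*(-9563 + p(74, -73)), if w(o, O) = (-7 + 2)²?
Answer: 173411260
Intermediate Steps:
p(n, M) = 29 + n (p(n, M) = (68 + n) - 39 = 29 + n)
w(o, O) = 25 (w(o, O) = (-5)² = 25)
(w(-162, -8) - 18356)*(-9563 + p(74, -73)) = (25 - 18356)*(-9563 + (29 + 74)) = -18331*(-9563 + 103) = -18331*(-9460) = 173411260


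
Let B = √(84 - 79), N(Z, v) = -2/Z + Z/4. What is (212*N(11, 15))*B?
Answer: 5989*√5/11 ≈ 1217.4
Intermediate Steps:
N(Z, v) = -2/Z + Z/4 (N(Z, v) = -2/Z + Z*(¼) = -2/Z + Z/4)
B = √5 ≈ 2.2361
(212*N(11, 15))*B = (212*(-2/11 + (¼)*11))*√5 = (212*(-2*1/11 + 11/4))*√5 = (212*(-2/11 + 11/4))*√5 = (212*(113/44))*√5 = 5989*√5/11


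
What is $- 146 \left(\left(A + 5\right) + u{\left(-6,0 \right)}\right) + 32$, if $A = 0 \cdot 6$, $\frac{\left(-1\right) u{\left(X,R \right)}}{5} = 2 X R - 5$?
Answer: $-4348$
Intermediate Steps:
$u{\left(X,R \right)} = 25 - 10 R X$ ($u{\left(X,R \right)} = - 5 \left(2 X R - 5\right) = - 5 \left(2 R X - 5\right) = - 5 \left(-5 + 2 R X\right) = 25 - 10 R X$)
$A = 0$
$- 146 \left(\left(A + 5\right) + u{\left(-6,0 \right)}\right) + 32 = - 146 \left(\left(0 + 5\right) + \left(25 - 0 \left(-6\right)\right)\right) + 32 = - 146 \left(5 + \left(25 + 0\right)\right) + 32 = - 146 \left(5 + 25\right) + 32 = \left(-146\right) 30 + 32 = -4380 + 32 = -4348$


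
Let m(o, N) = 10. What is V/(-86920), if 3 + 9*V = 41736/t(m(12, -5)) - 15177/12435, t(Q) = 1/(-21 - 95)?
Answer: 10033760507/1621275300 ≈ 6.1888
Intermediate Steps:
t(Q) = -1/116 (t(Q) = 1/(-116) = -1/116)
V = -20067521014/37305 (V = -⅓ + (41736/(-1/116) - 15177/12435)/9 = -⅓ + (41736*(-116) - 15177*1/12435)/9 = -⅓ + (-4841376 - 5059/4145)/9 = -⅓ + (⅑)*(-20067508579/4145) = -⅓ - 20067508579/37305 = -20067521014/37305 ≈ -5.3793e+5)
V/(-86920) = -20067521014/37305/(-86920) = -20067521014/37305*(-1/86920) = 10033760507/1621275300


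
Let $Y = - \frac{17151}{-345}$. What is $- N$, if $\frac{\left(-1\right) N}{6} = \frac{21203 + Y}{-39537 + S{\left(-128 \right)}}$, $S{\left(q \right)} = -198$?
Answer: $- \frac{4888124}{1523175} \approx -3.2092$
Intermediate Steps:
$Y = \frac{5717}{115}$ ($Y = \left(-17151\right) \left(- \frac{1}{345}\right) = \frac{5717}{115} \approx 49.713$)
$N = \frac{4888124}{1523175}$ ($N = - 6 \frac{21203 + \frac{5717}{115}}{-39537 - 198} = - 6 \frac{2444062}{115 \left(-39735\right)} = - 6 \cdot \frac{2444062}{115} \left(- \frac{1}{39735}\right) = \left(-6\right) \left(- \frac{2444062}{4569525}\right) = \frac{4888124}{1523175} \approx 3.2092$)
$- N = \left(-1\right) \frac{4888124}{1523175} = - \frac{4888124}{1523175}$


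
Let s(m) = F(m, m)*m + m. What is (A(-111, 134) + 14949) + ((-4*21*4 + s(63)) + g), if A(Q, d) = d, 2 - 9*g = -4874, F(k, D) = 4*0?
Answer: 138166/9 ≈ 15352.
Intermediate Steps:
F(k, D) = 0
g = 4876/9 (g = 2/9 - ⅑*(-4874) = 2/9 + 4874/9 = 4876/9 ≈ 541.78)
s(m) = m (s(m) = 0*m + m = 0 + m = m)
(A(-111, 134) + 14949) + ((-4*21*4 + s(63)) + g) = (134 + 14949) + ((-4*21*4 + 63) + 4876/9) = 15083 + ((-84*4 + 63) + 4876/9) = 15083 + ((-336 + 63) + 4876/9) = 15083 + (-273 + 4876/9) = 15083 + 2419/9 = 138166/9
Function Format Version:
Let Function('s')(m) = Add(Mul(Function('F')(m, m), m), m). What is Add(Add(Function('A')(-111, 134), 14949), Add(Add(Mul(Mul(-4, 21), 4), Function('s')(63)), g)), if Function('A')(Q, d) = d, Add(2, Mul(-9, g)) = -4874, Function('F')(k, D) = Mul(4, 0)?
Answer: Rational(138166, 9) ≈ 15352.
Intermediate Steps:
Function('F')(k, D) = 0
g = Rational(4876, 9) (g = Add(Rational(2, 9), Mul(Rational(-1, 9), -4874)) = Add(Rational(2, 9), Rational(4874, 9)) = Rational(4876, 9) ≈ 541.78)
Function('s')(m) = m (Function('s')(m) = Add(Mul(0, m), m) = Add(0, m) = m)
Add(Add(Function('A')(-111, 134), 14949), Add(Add(Mul(Mul(-4, 21), 4), Function('s')(63)), g)) = Add(Add(134, 14949), Add(Add(Mul(Mul(-4, 21), 4), 63), Rational(4876, 9))) = Add(15083, Add(Add(Mul(-84, 4), 63), Rational(4876, 9))) = Add(15083, Add(Add(-336, 63), Rational(4876, 9))) = Add(15083, Add(-273, Rational(4876, 9))) = Add(15083, Rational(2419, 9)) = Rational(138166, 9)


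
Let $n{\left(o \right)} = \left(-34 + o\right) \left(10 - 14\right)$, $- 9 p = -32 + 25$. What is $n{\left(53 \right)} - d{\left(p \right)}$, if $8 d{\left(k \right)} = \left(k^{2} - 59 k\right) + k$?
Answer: $- \frac{45643}{648} \approx -70.437$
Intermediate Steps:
$p = \frac{7}{9}$ ($p = - \frac{-32 + 25}{9} = \left(- \frac{1}{9}\right) \left(-7\right) = \frac{7}{9} \approx 0.77778$)
$d{\left(k \right)} = - \frac{29 k}{4} + \frac{k^{2}}{8}$ ($d{\left(k \right)} = \frac{\left(k^{2} - 59 k\right) + k}{8} = \frac{k^{2} - 58 k}{8} = - \frac{29 k}{4} + \frac{k^{2}}{8}$)
$n{\left(o \right)} = 136 - 4 o$ ($n{\left(o \right)} = \left(-34 + o\right) \left(-4\right) = 136 - 4 o$)
$n{\left(53 \right)} - d{\left(p \right)} = \left(136 - 212\right) - \frac{1}{8} \cdot \frac{7}{9} \left(-58 + \frac{7}{9}\right) = \left(136 - 212\right) - \frac{1}{8} \cdot \frac{7}{9} \left(- \frac{515}{9}\right) = -76 - - \frac{3605}{648} = -76 + \frac{3605}{648} = - \frac{45643}{648}$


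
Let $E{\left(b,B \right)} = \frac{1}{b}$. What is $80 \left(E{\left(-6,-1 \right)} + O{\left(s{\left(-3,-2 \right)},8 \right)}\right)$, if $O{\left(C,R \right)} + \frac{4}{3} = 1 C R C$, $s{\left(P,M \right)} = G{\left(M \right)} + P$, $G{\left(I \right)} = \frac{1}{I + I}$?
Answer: $6640$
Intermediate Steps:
$G{\left(I \right)} = \frac{1}{2 I}$
$s{\left(P,M \right)} = P + \frac{1}{2 M}$ ($s{\left(P,M \right)} = \frac{1}{2 M} + P = P + \frac{1}{2 M}$)
$O{\left(C,R \right)} = - \frac{4}{3} + R C^{2}$ ($O{\left(C,R \right)} = - \frac{4}{3} + 1 C R C = - \frac{4}{3} + C R C = - \frac{4}{3} + R C^{2}$)
$80 \left(E{\left(-6,-1 \right)} + O{\left(s{\left(-3,-2 \right)},8 \right)}\right) = 80 \left(\frac{1}{-6} - \left(\frac{4}{3} - 8 \left(-3 + \frac{1}{2 \left(-2\right)}\right)^{2}\right)\right) = 80 \left(- \frac{1}{6} - \left(\frac{4}{3} - 8 \left(-3 + \frac{1}{2} \left(- \frac{1}{2}\right)\right)^{2}\right)\right) = 80 \left(- \frac{1}{6} - \left(\frac{4}{3} - 8 \left(-3 - \frac{1}{4}\right)^{2}\right)\right) = 80 \left(- \frac{1}{6} - \left(\frac{4}{3} - 8 \left(- \frac{13}{4}\right)^{2}\right)\right) = 80 \left(- \frac{1}{6} + \left(- \frac{4}{3} + 8 \cdot \frac{169}{16}\right)\right) = 80 \left(- \frac{1}{6} + \left(- \frac{4}{3} + \frac{169}{2}\right)\right) = 80 \left(- \frac{1}{6} + \frac{499}{6}\right) = 80 \cdot 83 = 6640$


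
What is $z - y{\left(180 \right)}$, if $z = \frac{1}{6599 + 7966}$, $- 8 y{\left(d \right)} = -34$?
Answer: $- \frac{247601}{58260} \approx -4.2499$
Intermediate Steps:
$y{\left(d \right)} = \frac{17}{4}$ ($y{\left(d \right)} = \left(- \frac{1}{8}\right) \left(-34\right) = \frac{17}{4}$)
$z = \frac{1}{14565} \approx 6.8658 \cdot 10^{-5}$
$z - y{\left(180 \right)} = \frac{1}{14565} - \frac{17}{4} = - \frac{247601}{58260}$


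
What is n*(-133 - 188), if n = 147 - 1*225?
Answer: 25038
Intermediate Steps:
n = -78 (n = 147 - 225 = -78)
n*(-133 - 188) = -78*(-133 - 188) = -78*(-321) = 25038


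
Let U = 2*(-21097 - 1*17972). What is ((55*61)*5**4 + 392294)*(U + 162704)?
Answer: 210499065654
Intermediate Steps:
U = -78138 (U = 2*(-21097 - 17972) = 2*(-39069) = -78138)
((55*61)*5**4 + 392294)*(U + 162704) = ((55*61)*5**4 + 392294)*(-78138 + 162704) = (3355*625 + 392294)*84566 = (2096875 + 392294)*84566 = 2489169*84566 = 210499065654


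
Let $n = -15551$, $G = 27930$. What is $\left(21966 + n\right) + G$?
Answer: $34345$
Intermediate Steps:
$\left(21966 + n\right) + G = \left(21966 - 15551\right) + 27930 = 6415 + 27930 = 34345$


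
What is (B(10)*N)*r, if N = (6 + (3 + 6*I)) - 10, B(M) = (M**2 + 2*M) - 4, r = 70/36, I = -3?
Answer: -38570/9 ≈ -4285.6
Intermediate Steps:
r = 35/18 (r = 70*(1/36) = 35/18 ≈ 1.9444)
B(M) = -4 + M**2 + 2*M
N = -19 (N = (6 + (3 + 6*(-3))) - 10 = (6 + (3 - 18)) - 10 = (6 - 15) - 10 = -9 - 10 = -19)
(B(10)*N)*r = ((-4 + 10**2 + 2*10)*(-19))*(35/18) = ((-4 + 100 + 20)*(-19))*(35/18) = (116*(-19))*(35/18) = -2204*35/18 = -38570/9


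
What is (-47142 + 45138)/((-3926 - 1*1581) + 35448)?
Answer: -2004/29941 ≈ -0.066932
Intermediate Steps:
(-47142 + 45138)/((-3926 - 1*1581) + 35448) = -2004/((-3926 - 1581) + 35448) = -2004/(-5507 + 35448) = -2004/29941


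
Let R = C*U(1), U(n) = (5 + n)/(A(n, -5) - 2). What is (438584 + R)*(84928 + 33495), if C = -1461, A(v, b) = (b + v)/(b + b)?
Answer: 210348972173/4 ≈ 5.2587e+10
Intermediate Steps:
A(v, b) = (b + v)/(2*b) (A(v, b) = (b + v)/((2*b)) = (b + v)*(1/(2*b)) = (b + v)/(2*b))
U(n) = (5 + n)/(-3/2 - n/10) (U(n) = (5 + n)/((½)*(-5 + n)/(-5) - 2) = (5 + n)/((½)*(-⅕)*(-5 + n) - 2) = (5 + n)/((½ - n/10) - 2) = (5 + n)/(-3/2 - n/10))
R = 21915/4 (R = -14610*(5 + 1)/(-15 - 1*1) = -14610*6/(-15 - 1) = -14610*6/(-16) = -14610*(-1)*6/16 = -1461*(-15/4) = 21915/4 ≈ 5478.8)
(438584 + R)*(84928 + 33495) = (438584 + 21915/4)*(84928 + 33495) = (1776251/4)*118423 = 210348972173/4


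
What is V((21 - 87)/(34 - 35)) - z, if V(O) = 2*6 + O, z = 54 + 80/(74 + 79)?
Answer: 3592/153 ≈ 23.477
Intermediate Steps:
z = 8342/153 (z = 54 + 80/153 = 8342/153 ≈ 54.523)
V(O) = 12 + O
V((21 - 87)/(34 - 35)) - z = (12 + (21 - 87)/(34 - 35)) - 1*8342/153 = (12 - 66/(-1)) - 8342/153 = (12 - 66*(-1)) - 8342/153 = (12 + 66) - 8342/153 = 78 - 8342/153 = 3592/153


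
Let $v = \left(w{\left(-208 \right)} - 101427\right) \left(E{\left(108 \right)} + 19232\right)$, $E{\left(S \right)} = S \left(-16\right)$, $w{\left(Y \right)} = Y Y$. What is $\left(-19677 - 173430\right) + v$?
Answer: $-1018278259$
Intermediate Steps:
$w{\left(Y \right)} = Y^{2}$
$E{\left(S \right)} = - 16 S$
$v = -1018085152$ ($v = \left(\left(-208\right)^{2} - 101427\right) \left(\left(-16\right) 108 + 19232\right) = \left(43264 - 101427\right) \left(-1728 + 19232\right) = \left(-58163\right) 17504 = -1018085152$)
$\left(-19677 - 173430\right) + v = \left(-19677 - 173430\right) - 1018085152 = -193107 - 1018085152 = -1018278259$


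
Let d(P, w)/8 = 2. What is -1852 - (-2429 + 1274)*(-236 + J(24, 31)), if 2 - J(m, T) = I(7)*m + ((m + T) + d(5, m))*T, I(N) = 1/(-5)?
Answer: -2808733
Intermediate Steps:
d(P, w) = 16 (d(P, w) = 8*2 = 16)
I(N) = -⅕
J(m, T) = 2 + m/5 - T*(16 + T + m) (J(m, T) = 2 - (-m/5 + ((m + T) + 16)*T) = 2 - (-m/5 + ((T + m) + 16)*T) = 2 - (-m/5 + (16 + T + m)*T) = 2 - (-m/5 + T*(16 + T + m)) = 2 + (m/5 - T*(16 + T + m)) = 2 + m/5 - T*(16 + T + m))
-1852 - (-2429 + 1274)*(-236 + J(24, 31)) = -1852 - (-2429 + 1274)*(-236 + (2 - 1*31² - 16*31 + (⅕)*24 - 1*31*24)) = -1852 - (-1155)*(-236 + (2 - 1*961 - 496 + 24/5 - 744)) = -1852 - (-1155)*(-236 + (2 - 961 - 496 + 24/5 - 744)) = -1852 - (-1155)*(-236 - 10971/5) = -1852 - (-1155)*(-12151)/5 = -1852 - 1*2806881 = -1852 - 2806881 = -2808733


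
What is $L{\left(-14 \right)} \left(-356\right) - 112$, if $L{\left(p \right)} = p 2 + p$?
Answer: $14840$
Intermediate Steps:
$L{\left(p \right)} = 3 p$ ($L{\left(p \right)} = 2 p + p = 3 p$)
$L{\left(-14 \right)} \left(-356\right) - 112 = 3 \left(-14\right) \left(-356\right) - 112 = \left(-42\right) \left(-356\right) - 112 = 14952 - 112 = 14840$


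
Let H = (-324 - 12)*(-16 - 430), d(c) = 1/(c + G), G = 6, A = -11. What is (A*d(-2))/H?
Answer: -11/599424 ≈ -1.8351e-5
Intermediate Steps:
d(c) = 1/(6 + c) (d(c) = 1/(c + 6) = 1/(6 + c))
H = 149856 (H = -336*(-446) = 149856)
(A*d(-2))/H = -11/(6 - 2)/149856 = -11/4*(1/149856) = -11*1/4*(1/149856) = -11/4*1/149856 = -11/599424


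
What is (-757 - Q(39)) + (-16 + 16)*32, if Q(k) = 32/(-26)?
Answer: -9825/13 ≈ -755.77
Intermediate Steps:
Q(k) = -16/13 (Q(k) = 32*(-1/26) = -16/13)
(-757 - Q(39)) + (-16 + 16)*32 = (-757 - 1*(-16/13)) + (-16 + 16)*32 = (-757 + 16/13) + 0*32 = -9825/13 + 0 = -9825/13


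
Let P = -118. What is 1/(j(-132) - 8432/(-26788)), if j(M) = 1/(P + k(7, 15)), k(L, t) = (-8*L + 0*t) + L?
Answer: 1118399/345339 ≈ 3.2386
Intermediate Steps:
k(L, t) = -7*L (k(L, t) = (-8*L + 0) + L = -8*L + L = -7*L)
j(M) = -1/167 (j(M) = 1/(-118 - 7*7) = 1/(-118 - 49) = 1/(-167) = -1/167)
1/(j(-132) - 8432/(-26788)) = 1/(-1/167 - 8432/(-26788)) = 1/(-1/167 - 8432*(-1/26788)) = 1/(-1/167 + 2108/6697) = 1/(345339/1118399) = 1118399/345339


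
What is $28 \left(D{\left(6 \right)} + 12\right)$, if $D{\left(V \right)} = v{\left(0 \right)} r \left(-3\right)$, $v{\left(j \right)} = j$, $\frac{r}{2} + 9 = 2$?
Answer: $336$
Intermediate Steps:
$r = -14$ ($r = -18 + 2 \cdot 2 = -18 + 4 = -14$)
$D{\left(V \right)} = 0$ ($D{\left(V \right)} = 0 \left(-14\right) \left(-3\right) = 0 \left(-3\right) = 0$)
$28 \left(D{\left(6 \right)} + 12\right) = 28 \left(0 + 12\right) = 28 \cdot 12 = 336$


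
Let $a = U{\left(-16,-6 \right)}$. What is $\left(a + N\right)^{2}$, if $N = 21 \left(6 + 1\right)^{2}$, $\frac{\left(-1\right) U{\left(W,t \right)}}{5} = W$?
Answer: $1229881$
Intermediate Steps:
$U{\left(W,t \right)} = - 5 W$
$a = 80$ ($a = \left(-5\right) \left(-16\right) = 80$)
$N = 1029$ ($N = 21 \cdot 7^{2} = 21 \cdot 49 = 1029$)
$\left(a + N\right)^{2} = \left(80 + 1029\right)^{2} = 1109^{2} = 1229881$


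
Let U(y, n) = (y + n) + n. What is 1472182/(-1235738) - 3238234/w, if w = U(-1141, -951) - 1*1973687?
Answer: 38982231494/87240013455 ≈ 0.44684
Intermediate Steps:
U(y, n) = y + 2*n (U(y, n) = (n + y) + n = y + 2*n)
w = -1976730 (w = (-1141 + 2*(-951)) - 1*1973687 = (-1141 - 1902) - 1973687 = -3043 - 1973687 = -1976730)
1472182/(-1235738) - 3238234/w = 1472182/(-1235738) - 3238234/(-1976730) = 1472182*(-1/1235738) - 3238234*(-1/1976730) = -736091/617869 + 1619117/988365 = 38982231494/87240013455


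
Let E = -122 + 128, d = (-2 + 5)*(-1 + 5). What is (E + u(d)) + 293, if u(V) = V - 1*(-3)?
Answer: 314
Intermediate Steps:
d = 12 (d = 3*4 = 12)
E = 6
u(V) = 3 + V (u(V) = V + 3 = 3 + V)
(E + u(d)) + 293 = (6 + (3 + 12)) + 293 = (6 + 15) + 293 = 21 + 293 = 314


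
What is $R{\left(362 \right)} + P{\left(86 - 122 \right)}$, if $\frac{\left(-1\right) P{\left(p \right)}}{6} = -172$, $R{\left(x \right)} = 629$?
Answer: $1661$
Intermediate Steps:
$P{\left(p \right)} = 1032$ ($P{\left(p \right)} = \left(-6\right) \left(-172\right) = 1032$)
$R{\left(362 \right)} + P{\left(86 - 122 \right)} = 629 + 1032 = 1661$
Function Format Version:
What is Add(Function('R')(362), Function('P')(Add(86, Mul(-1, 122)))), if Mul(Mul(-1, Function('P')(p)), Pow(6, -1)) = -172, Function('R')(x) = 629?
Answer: 1661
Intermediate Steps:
Function('P')(p) = 1032 (Function('P')(p) = Mul(-6, -172) = 1032)
Add(Function('R')(362), Function('P')(Add(86, Mul(-1, 122)))) = Add(629, 1032) = 1661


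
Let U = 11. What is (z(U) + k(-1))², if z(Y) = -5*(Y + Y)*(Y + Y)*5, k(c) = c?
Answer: 146434201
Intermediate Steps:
z(Y) = -100*Y² (z(Y) = -5*2*Y*2*Y*5 = -20*Y²*5 = -100*Y²)
(z(U) + k(-1))² = (-100*11² - 1)² = (-100*121 - 1)² = (-12100 - 1)² = (-12101)² = 146434201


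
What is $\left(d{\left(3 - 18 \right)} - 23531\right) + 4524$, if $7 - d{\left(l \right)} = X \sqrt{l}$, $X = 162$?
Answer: $-19000 - 162 i \sqrt{15} \approx -19000.0 - 627.42 i$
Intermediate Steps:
$d{\left(l \right)} = 7 - 162 \sqrt{l}$
$\left(d{\left(3 - 18 \right)} - 23531\right) + 4524 = \left(\left(7 - 162 \sqrt{3 - 18}\right) - 23531\right) + 4524 = \left(\left(7 - 162 \sqrt{-15}\right) - 23531\right) + 4524 = \left(\left(7 - 162 i \sqrt{15}\right) - 23531\right) + 4524 = \left(-23524 - 162 i \sqrt{15}\right) + 4524 = -19000 - 162 i \sqrt{15}$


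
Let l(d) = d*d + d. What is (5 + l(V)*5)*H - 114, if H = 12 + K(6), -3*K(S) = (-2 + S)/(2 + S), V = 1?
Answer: 127/2 ≈ 63.500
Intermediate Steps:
l(d) = d + d² (l(d) = d² + d = d + d²)
K(S) = -(-2 + S)/(3*(2 + S))
H = 71/6 (H = 12 + (2 - 1*6)/(3*(2 + 6)) = 12 + (⅓)*(2 - 6)/8 = 12 + (⅓)*(⅛)*(-4) = 12 - ⅙ = 71/6 ≈ 11.833)
(5 + l(V)*5)*H - 114 = (5 + (1*(1 + 1))*5)*(71/6) - 114 = (5 + (1*2)*5)*(71/6) - 114 = (5 + 2*5)*(71/6) - 114 = (5 + 10)*(71/6) - 114 = 15*(71/6) - 114 = 355/2 - 114 = 127/2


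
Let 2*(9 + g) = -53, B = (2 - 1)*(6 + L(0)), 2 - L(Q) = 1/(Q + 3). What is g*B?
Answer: -1633/6 ≈ -272.17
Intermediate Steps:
L(Q) = 2 - 1/(3 + Q) (L(Q) = 2 - 1/(Q + 3) = 2 - 1/(3 + Q))
B = 23/3 (B = (2 - 1)*(6 + (5 + 2*0)/(3 + 0)) = 1*(6 + (5 + 0)/3) = 1*(6 + (1/3)*5) = 1*(6 + 5/3) = 1*(23/3) = 23/3 ≈ 7.6667)
g = -71/2 (g = -9 + (1/2)*(-53) = -9 - 53/2 = -71/2 ≈ -35.500)
g*B = -71/2*23/3 = -1633/6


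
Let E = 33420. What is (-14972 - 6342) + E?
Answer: 12106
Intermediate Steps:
(-14972 - 6342) + E = (-14972 - 6342) + 33420 = -21314 + 33420 = 12106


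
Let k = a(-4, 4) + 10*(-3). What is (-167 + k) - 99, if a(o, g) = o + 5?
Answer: -295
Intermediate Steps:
a(o, g) = 5 + o
k = -29 (k = (5 - 4) + 10*(-3) = 1 - 30 = -29)
(-167 + k) - 99 = (-167 - 29) - 99 = -196 - 99 = -295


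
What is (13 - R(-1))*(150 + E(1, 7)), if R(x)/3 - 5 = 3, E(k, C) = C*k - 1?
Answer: -1716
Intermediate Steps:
E(k, C) = -1 + C*k
R(x) = 24 (R(x) = 15 + 3*3 = 15 + 9 = 24)
(13 - R(-1))*(150 + E(1, 7)) = (13 - 1*24)*(150 + (-1 + 7*1)) = (13 - 24)*(150 + (-1 + 7)) = -11*(150 + 6) = -11*156 = -1716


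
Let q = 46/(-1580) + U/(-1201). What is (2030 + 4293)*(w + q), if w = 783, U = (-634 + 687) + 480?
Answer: 4694535864271/948790 ≈ 4.9479e+6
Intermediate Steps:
U = 533 (U = 53 + 480 = 533)
q = -448693/948790 (q = 46/(-1580) + 533/(-1201) = 46*(-1/1580) + 533*(-1/1201) = -23/790 - 533/1201 = -448693/948790 ≈ -0.47291)
(2030 + 4293)*(w + q) = (2030 + 4293)*(783 - 448693/948790) = 6323*(742453877/948790) = 4694535864271/948790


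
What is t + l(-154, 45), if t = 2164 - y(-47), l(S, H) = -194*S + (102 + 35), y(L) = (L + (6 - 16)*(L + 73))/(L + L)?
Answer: 3024331/94 ≈ 32174.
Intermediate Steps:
y(L) = (-730 - 9*L)/(2*L) (y(L) = (L - 10*(73 + L))/((2*L)) = (L + (-730 - 10*L))*(1/(2*L)) = (-730 - 9*L)*(1/(2*L)) = (-730 - 9*L)/(2*L))
l(S, H) = 137 - 194*S (l(S, H) = -194*S + 137 = 137 - 194*S)
t = 203109/94 (t = 2164 - (-9/2 - 365/(-47)) = 2164 - (-9/2 - 365*(-1/47)) = 2164 - (-9/2 + 365/47) = 2164 - 1*307/94 = 2164 - 307/94 = 203109/94 ≈ 2160.7)
t + l(-154, 45) = 203109/94 + (137 - 194*(-154)) = 203109/94 + (137 + 29876) = 203109/94 + 30013 = 3024331/94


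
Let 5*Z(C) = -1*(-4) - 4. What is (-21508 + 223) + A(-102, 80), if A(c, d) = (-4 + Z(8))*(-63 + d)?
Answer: -21353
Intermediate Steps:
Z(C) = 0 (Z(C) = (-1*(-4) - 4)/5 = (4 - 4)/5 = (⅕)*0 = 0)
A(c, d) = 252 - 4*d (A(c, d) = (-4 + 0)*(-63 + d) = -4*(-63 + d) = 252 - 4*d)
(-21508 + 223) + A(-102, 80) = (-21508 + 223) + (252 - 4*80) = -21285 + (252 - 320) = -21285 - 68 = -21353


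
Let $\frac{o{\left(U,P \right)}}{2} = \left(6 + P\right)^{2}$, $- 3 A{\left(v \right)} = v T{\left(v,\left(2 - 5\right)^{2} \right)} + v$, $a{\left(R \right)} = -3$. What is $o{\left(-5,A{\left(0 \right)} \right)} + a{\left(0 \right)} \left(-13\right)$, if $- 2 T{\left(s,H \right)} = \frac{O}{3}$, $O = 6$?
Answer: $111$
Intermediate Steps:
$T{\left(s,H \right)} = -1$ ($T{\left(s,H \right)} = - \frac{6 \cdot \frac{1}{3}}{2} = \left(- \frac{1}{2}\right) 2 = -1$)
$A{\left(v \right)} = 0$ ($A{\left(v \right)} = - \frac{v \left(-1\right) + v}{3} = - \frac{- v + v}{3} = \left(- \frac{1}{3}\right) 0 = 0$)
$o{\left(U,P \right)} = 2 \left(6 + P\right)^{2}$
$o{\left(-5,A{\left(0 \right)} \right)} + a{\left(0 \right)} \left(-13\right) = 2 \left(6 + 0\right)^{2} - -39 = 2 \cdot 6^{2} + 39 = 2 \cdot 36 + 39 = 72 + 39 = 111$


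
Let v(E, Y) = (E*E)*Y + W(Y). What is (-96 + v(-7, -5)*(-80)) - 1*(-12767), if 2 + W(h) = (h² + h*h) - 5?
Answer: 28831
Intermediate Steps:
W(h) = -7 + 2*h² (W(h) = -2 + ((h² + h*h) - 5) = -2 + ((h² + h²) - 5) = -2 + (2*h² - 5) = -2 + (-5 + 2*h²) = -7 + 2*h²)
v(E, Y) = -7 + 2*Y² + Y*E² (v(E, Y) = (E*E)*Y + (-7 + 2*Y²) = E²*Y + (-7 + 2*Y²) = Y*E² + (-7 + 2*Y²) = -7 + 2*Y² + Y*E²)
(-96 + v(-7, -5)*(-80)) - 1*(-12767) = (-96 + (-7 + 2*(-5)² - 5*(-7)²)*(-80)) - 1*(-12767) = (-96 + (-7 + 2*25 - 5*49)*(-80)) + 12767 = (-96 + (-7 + 50 - 245)*(-80)) + 12767 = (-96 - 202*(-80)) + 12767 = (-96 + 16160) + 12767 = 16064 + 12767 = 28831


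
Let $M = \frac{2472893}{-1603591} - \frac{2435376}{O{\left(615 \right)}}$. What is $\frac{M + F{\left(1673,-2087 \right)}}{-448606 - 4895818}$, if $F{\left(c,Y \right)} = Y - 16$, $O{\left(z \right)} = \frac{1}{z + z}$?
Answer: $\frac{2401790114070223}{4285135113292} \approx 560.49$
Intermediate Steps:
$O{\left(z \right)} = \frac{1}{2 z}$
$F{\left(c,Y \right)} = -16 + Y$ ($F{\left(c,Y \right)} = Y - 16 = -16 + Y$)
$M = - \frac{4803576855788573}{1603591}$ ($M = \frac{2472893}{-1603591} - \frac{2435376}{\frac{1}{2} \cdot \frac{1}{615}} = 2472893 \left(- \frac{1}{1603591}\right) - \frac{2435376}{\frac{1}{2} \cdot \frac{1}{615}} = - \frac{2472893}{1603591} - 2435376 \frac{1}{\frac{1}{1230}} = - \frac{2472893}{1603591} - 2995512480 = - \frac{4803576855788573}{1603591} \approx -2.9955 \cdot 10^{9}$)
$\frac{M + F{\left(1673,-2087 \right)}}{-448606 - 4895818} = \frac{- \frac{4803576855788573}{1603591} - 2103}{-448606 - 4895818} = \frac{- \frac{4803576855788573}{1603591} - 2103}{-5344424} = \left(- \frac{4803580228140446}{1603591}\right) \left(- \frac{1}{5344424}\right) = \frac{2401790114070223}{4285135113292}$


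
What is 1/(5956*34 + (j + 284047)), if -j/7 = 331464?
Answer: -1/1833697 ≈ -5.4535e-7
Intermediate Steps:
j = -2320248 (j = -7*331464 = -2320248)
1/(5956*34 + (j + 284047)) = 1/(5956*34 + (-2320248 + 284047)) = 1/(202504 - 2036201) = 1/(-1833697) = -1/1833697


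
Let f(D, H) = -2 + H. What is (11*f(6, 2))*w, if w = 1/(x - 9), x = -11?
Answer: 0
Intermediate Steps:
w = -1/20 (w = 1/(-11 - 9) = 1/(-20) = -1/20 ≈ -0.050000)
(11*f(6, 2))*w = (11*(-2 + 2))*(-1/20) = (11*0)*(-1/20) = 0*(-1/20) = 0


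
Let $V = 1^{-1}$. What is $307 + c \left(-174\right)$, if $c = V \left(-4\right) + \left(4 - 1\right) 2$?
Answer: $-41$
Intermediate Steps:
$V = 1$
$c = 2$ ($c = 1 \left(-4\right) + \left(4 - 1\right) 2 = -4 + 3 \cdot 2 = -4 + 6 = 2$)
$307 + c \left(-174\right) = 307 + 2 \left(-174\right) = 307 - 348 = -41$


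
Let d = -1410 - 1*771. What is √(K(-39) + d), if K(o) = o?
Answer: 2*I*√555 ≈ 47.117*I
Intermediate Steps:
d = -2181 (d = -1410 - 771 = -2181)
√(K(-39) + d) = √(-39 - 2181) = √(-2220) = 2*I*√555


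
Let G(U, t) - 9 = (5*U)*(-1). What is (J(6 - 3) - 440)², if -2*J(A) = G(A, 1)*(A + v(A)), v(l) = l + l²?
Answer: 156025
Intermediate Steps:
G(U, t) = 9 - 5*U (G(U, t) = 9 + (5*U)*(-1) = 9 - 5*U)
J(A) = -(9 - 5*A)*(A + A*(1 + A))/2
(J(6 - 3) - 440)² = ((6 - 3)*(-9 + 5*(6 - 3))*(2 + (6 - 3))/2 - 440)² = ((½)*3*(-9 + 5*3)*(2 + 3) - 440)² = ((½)*3*(-9 + 15)*5 - 440)² = ((½)*3*6*5 - 440)² = (45 - 440)² = (-395)² = 156025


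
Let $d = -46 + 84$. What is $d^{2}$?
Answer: $1444$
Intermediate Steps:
$d = 38$
$d^{2} = 38^{2} = 1444$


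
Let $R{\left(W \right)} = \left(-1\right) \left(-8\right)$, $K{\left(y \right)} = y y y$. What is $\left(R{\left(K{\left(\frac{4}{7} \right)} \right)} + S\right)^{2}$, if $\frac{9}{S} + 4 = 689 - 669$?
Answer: $\frac{18769}{256} \approx 73.316$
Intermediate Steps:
$S = \frac{9}{16}$ ($S = \frac{9}{-4 + \left(689 - 669\right)} = \frac{9}{-4 + 20} = \frac{9}{16} \approx 0.5625$)
$K{\left(y \right)} = y^{3}$ ($K{\left(y \right)} = y^{2} y = y^{3}$)
$R{\left(W \right)} = 8$
$\left(R{\left(K{\left(\frac{4}{7} \right)} \right)} + S\right)^{2} = \left(8 + \frac{9}{16}\right)^{2} = \left(\frac{137}{16}\right)^{2} = \frac{18769}{256}$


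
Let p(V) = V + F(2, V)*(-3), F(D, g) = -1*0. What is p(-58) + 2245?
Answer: 2187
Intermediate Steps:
F(D, g) = 0
p(V) = V (p(V) = V + 0*(-3) = V + 0 = V)
p(-58) + 2245 = -58 + 2245 = 2187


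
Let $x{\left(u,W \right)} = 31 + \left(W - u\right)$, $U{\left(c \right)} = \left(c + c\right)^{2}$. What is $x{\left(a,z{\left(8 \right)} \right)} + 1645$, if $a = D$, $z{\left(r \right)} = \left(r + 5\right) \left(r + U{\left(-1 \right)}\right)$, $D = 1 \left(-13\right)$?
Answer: $1845$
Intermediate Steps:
$U{\left(c \right)} = 4 c^{2}$ ($U{\left(c \right)} = \left(2 c\right)^{2} = 4 c^{2}$)
$D = -13$
$z{\left(r \right)} = \left(4 + r\right) \left(5 + r\right)$ ($z{\left(r \right)} = \left(r + 5\right) \left(r + 4 \left(-1\right)^{2}\right) = \left(5 + r\right) \left(r + 4 \cdot 1\right) = \left(5 + r\right) \left(r + 4\right) = \left(5 + r\right) \left(4 + r\right) = \left(4 + r\right) \left(5 + r\right)$)
$a = -13$
$x{\left(u,W \right)} = 31 + W - u$
$x{\left(a,z{\left(8 \right)} \right)} + 1645 = \left(31 + \left(20 + 8^{2} + 9 \cdot 8\right) - -13\right) + 1645 = \left(31 + \left(20 + 64 + 72\right) + 13\right) + 1645 = \left(31 + 156 + 13\right) + 1645 = 200 + 1645 = 1845$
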